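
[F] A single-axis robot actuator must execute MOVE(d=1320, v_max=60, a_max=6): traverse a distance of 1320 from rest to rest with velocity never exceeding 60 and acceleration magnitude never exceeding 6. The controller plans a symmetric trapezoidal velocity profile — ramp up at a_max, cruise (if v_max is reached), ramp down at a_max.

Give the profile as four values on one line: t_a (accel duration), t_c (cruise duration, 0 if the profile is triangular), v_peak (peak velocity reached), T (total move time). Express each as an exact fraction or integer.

(v_max)²/a_max = 60²/6 = 600
1320 ≥ 600 ⇒ cruise phase
t_a = 60/6 = 10; v_peak = 60
d_cruise = 1320 − 600 = 720; t_c = 720/60 = 12
T = 2·10 + 12 = 32

t_a=10 t_c=12 v_peak=60 T=32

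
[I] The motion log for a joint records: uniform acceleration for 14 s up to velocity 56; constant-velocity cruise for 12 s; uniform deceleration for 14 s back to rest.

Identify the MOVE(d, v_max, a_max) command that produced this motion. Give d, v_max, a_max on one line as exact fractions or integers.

d=1456 v_max=56 a_max=4

a_max = 56/14 = 4
d_a = ½·56·14 = 392; d_c = 56·12 = 672
d = 2·392 + 672 = 1456
t_c = 12 > 0 ⇒ limit active, v_max = 56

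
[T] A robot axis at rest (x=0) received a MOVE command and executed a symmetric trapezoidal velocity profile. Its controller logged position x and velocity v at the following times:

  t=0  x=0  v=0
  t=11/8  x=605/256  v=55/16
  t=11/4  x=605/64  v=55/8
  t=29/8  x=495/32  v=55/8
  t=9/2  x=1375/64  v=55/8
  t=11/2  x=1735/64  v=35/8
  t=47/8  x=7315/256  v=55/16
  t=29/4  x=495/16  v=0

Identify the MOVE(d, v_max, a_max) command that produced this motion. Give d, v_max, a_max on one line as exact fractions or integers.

d=495/16 v_max=55/8 a_max=5/2

final state: t=29/4, x=495/16, v=0 → d = 495/16
a_max = (55/16−0)/(11/8−0) = 5/2
max v = 55/8 over t∈[11/4,9/2] → v_max = 55/8
check: 55/8·(11/4+7/4) = 495/16 ✓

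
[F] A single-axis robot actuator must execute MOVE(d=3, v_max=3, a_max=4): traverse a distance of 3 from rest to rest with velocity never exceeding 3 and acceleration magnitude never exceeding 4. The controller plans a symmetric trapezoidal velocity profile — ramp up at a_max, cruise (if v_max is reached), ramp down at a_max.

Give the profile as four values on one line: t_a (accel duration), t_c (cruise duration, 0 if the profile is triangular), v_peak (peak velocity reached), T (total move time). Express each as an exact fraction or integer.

v_max²/a_max = 3²/4 = 9/4
3 ≥ 9/4 so v_max reached
t_a = 3/4; v_peak = 3
d_cruise = 3 − 9/4 = 3/4; t_c = (3/4)/3 = 1/4
T = 2·3/4 + 1/4 = 7/4

t_a=3/4 t_c=1/4 v_peak=3 T=7/4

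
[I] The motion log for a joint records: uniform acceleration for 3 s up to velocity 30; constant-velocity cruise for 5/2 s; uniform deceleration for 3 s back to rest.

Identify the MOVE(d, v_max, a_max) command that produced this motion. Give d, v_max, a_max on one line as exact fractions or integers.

d=165 v_max=30 a_max=10

a_max = 30/3 = 10
d_a = ½·30·3 = 45; d_c = 30·5/2 = 75
d = 2·45 + 75 = 165
t_c = 5/2 > 0 → v_max = v_peak = 30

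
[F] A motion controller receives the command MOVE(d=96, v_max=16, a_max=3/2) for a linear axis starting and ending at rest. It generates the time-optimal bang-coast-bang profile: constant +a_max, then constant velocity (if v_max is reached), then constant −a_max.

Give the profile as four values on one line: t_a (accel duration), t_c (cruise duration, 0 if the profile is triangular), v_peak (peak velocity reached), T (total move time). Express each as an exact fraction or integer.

t_a=8 t_c=0 v_peak=12 T=16

vₘ²/aₘ = 16²/(3/2) = 512/3
96 < 512/3 → triangular
v_peak = √(96·3/2) = √144 = 12
t_a = 12/(3/2) = 8; t_c = 0
T = 2·8 = 16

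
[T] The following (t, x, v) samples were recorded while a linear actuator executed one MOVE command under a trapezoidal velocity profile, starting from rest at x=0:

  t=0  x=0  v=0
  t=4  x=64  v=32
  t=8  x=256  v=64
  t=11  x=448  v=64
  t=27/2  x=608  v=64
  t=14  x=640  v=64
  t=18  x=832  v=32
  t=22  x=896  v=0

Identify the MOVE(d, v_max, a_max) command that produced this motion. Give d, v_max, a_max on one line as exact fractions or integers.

final state: t=22, x=896, v=0 → d = 896
a_max = (32−0)/(4−0) = 8
max v = 64 over t∈[8,14] → v_max = 64
check: 64·(8+6) = 896 ✓

d=896 v_max=64 a_max=8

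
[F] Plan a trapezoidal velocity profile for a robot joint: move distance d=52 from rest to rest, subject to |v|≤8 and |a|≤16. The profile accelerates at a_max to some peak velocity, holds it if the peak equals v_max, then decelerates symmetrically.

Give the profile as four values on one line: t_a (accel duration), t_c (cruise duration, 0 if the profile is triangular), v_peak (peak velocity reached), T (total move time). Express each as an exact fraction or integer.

vₘ²/aₘ = 8²/16 = 4
52 ≥ 4 so v_max reached
t_a = 8/16 = 1/2; v_peak = 8
d_cruise = 52 − 4 = 48; t_c = 48/8 = 6
T = 2·1/2 + 6 = 7

t_a=1/2 t_c=6 v_peak=8 T=7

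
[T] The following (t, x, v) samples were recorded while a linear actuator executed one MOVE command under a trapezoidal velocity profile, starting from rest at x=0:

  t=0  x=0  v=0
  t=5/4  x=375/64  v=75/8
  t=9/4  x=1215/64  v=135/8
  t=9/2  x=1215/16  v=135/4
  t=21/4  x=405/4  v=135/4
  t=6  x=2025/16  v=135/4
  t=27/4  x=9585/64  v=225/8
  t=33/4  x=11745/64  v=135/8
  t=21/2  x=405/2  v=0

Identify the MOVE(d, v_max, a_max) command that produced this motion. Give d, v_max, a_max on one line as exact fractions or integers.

final state: t=21/2, x=405/2, v=0 → d = 405/2
a_max = (75/8−0)/(5/4−0) = 15/2
max v = 135/4 over t∈[9/2,6] → v_max = 135/4
check: 135/4·(9/2+3/2) = 405/2 ✓

d=405/2 v_max=135/4 a_max=15/2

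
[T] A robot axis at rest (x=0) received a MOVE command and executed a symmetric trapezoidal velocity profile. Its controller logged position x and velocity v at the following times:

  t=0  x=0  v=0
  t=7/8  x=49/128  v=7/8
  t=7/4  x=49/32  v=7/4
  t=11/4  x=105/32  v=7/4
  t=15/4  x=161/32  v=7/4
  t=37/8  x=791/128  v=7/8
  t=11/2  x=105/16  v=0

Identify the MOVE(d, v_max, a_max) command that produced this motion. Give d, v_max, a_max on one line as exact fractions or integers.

final state: t=11/2, x=105/16, v=0 → d = 105/16
a_max = (7/8−0)/(7/8−0) = 1
max v = 7/4 over t∈[7/4,15/4] → v_max = 7/4
check: 7/4·(7/4+2) = 105/16 ✓

d=105/16 v_max=7/4 a_max=1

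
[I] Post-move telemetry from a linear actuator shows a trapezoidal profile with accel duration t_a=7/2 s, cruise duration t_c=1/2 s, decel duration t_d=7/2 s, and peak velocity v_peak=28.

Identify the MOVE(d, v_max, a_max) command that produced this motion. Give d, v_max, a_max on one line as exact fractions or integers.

a_max = 28/(7/2) = 8
d_a = ½·28·7/2 = 49; d_c = 28·1/2 = 14
d = 2·49 + 14 = 112
t_c = 1/2 > 0 so v_max = 28

d=112 v_max=28 a_max=8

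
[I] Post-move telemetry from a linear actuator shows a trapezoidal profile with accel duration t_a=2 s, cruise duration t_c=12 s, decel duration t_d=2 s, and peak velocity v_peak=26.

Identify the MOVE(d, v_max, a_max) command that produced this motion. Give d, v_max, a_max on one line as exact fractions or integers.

d=364 v_max=26 a_max=13

a_max = 26/2 = 13
d_a = ½·26·2 = 26; d_c = 26·12 = 312
d = 2·26 + 312 = 364
t_c = 12 > 0 ⇒ limit active, v_max = 26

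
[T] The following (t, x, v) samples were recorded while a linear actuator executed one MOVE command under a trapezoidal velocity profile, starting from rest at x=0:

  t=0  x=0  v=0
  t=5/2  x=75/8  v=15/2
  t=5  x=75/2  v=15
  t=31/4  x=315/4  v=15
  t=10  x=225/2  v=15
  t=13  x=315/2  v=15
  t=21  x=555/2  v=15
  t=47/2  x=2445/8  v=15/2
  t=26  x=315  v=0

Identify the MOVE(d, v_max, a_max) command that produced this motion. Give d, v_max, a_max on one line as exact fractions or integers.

d=315 v_max=15 a_max=3

final state: t=26, x=315, v=0 → d = 315
a_max = (15/2−0)/(5/2−0) = 3
max v = 15 over t∈[5,21] → v_max = 15
check: 15·(5+16) = 315 ✓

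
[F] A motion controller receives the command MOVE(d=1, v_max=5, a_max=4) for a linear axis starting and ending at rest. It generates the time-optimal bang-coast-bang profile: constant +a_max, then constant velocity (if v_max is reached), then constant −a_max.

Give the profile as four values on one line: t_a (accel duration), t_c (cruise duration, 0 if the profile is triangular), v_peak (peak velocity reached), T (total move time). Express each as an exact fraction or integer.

v_max²/a_max = 5²/4 = 25/4
1 < 25/4 so t_c = 0
v_peak = √(1·4) = √4 = 2
t_a = 2/4 = 1/2; t_c = 0
T = 2·1/2 = 1

t_a=1/2 t_c=0 v_peak=2 T=1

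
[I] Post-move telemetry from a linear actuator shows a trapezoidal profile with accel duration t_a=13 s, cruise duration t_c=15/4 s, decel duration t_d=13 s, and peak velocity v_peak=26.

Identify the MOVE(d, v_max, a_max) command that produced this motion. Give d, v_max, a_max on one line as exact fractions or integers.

a_max = 26/13 = 2
d_a = ½·26·13 = 169; d_c = 26·15/4 = 195/2
d = 2·169 + 195/2 = 871/2
t_c = 15/4 > 0 ⇒ limit active, v_max = 26

d=871/2 v_max=26 a_max=2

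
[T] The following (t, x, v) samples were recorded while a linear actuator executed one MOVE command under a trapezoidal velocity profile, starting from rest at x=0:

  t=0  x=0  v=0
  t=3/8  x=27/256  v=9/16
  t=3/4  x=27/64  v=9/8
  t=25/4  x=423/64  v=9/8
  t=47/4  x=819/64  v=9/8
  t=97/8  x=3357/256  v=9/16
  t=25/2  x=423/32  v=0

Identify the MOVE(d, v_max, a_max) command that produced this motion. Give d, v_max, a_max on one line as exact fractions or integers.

final state: t=25/2, x=423/32, v=0 → d = 423/32
a_max = (9/16−0)/(3/8−0) = 3/2
max v = 9/8 over t∈[3/4,47/4] → v_max = 9/8
check: 9/8·(3/4+11) = 423/32 ✓

d=423/32 v_max=9/8 a_max=3/2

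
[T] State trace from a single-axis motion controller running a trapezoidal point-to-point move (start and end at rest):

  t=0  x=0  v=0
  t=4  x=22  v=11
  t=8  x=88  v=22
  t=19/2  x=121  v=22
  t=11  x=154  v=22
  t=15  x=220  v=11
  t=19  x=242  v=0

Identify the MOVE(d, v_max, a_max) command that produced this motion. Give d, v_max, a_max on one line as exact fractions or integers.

final state: t=19, x=242, v=0 → d = 242
a_max = (11−0)/(4−0) = 11/4
max v = 22 over t∈[8,11] → v_max = 22
check: 22·(8+3) = 242 ✓

d=242 v_max=22 a_max=11/4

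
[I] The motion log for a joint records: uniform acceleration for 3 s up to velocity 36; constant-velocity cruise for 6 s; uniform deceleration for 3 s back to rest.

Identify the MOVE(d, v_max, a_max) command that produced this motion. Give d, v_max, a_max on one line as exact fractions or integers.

a_max = 36/3 = 12
d_a = ½·36·3 = 54; d_c = 36·6 = 216
d = 2·54 + 216 = 324
t_c = 6 > 0 so v_max = 36

d=324 v_max=36 a_max=12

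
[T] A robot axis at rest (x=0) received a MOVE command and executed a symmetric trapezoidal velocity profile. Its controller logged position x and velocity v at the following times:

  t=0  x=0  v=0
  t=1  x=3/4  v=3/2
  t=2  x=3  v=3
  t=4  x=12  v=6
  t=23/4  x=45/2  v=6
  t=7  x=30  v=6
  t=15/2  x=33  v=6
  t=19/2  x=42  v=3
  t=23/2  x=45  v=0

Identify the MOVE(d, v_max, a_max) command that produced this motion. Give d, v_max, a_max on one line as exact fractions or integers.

d=45 v_max=6 a_max=3/2

final state: t=23/2, x=45, v=0 → d = 45
a_max = (3/2−0)/(1−0) = 3/2
max v = 6 over t∈[4,15/2] → v_max = 6
check: 6·(4+7/2) = 45 ✓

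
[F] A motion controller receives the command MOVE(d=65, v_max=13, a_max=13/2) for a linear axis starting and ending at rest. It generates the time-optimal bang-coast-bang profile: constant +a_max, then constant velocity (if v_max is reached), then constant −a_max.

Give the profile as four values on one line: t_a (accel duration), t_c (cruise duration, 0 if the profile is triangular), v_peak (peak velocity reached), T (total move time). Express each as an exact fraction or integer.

(v_max)²/a_max = 13²/(13/2) = 26
65 ≥ 26 → trapezoidal
t_a = 13/(13/2) = 2; v_peak = 13
d_cruise = 65 − 26 = 39; t_c = 39/13 = 3
T = 2·2 + 3 = 7

t_a=2 t_c=3 v_peak=13 T=7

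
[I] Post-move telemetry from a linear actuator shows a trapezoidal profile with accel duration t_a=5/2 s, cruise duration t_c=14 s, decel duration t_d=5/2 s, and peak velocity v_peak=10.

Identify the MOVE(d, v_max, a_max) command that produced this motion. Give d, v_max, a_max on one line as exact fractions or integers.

a_max = 10/(5/2) = 4
d_a = ½·10·5/2 = 25/2; d_c = 10·14 = 140
d = 2·25/2 + 140 = 165
t_c = 14 > 0 ⇒ limit active, v_max = 10

d=165 v_max=10 a_max=4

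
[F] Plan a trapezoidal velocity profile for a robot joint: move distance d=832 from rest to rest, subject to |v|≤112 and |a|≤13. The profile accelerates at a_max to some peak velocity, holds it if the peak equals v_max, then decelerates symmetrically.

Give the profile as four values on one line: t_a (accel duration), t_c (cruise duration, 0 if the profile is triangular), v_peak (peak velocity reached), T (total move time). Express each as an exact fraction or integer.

(v_max)²/a_max = 112²/13 = 12544/13
832 < 12544/13 → triangular
v_peak = √(832·13) = √10816 = 104
t_a = 104/13 = 8; t_c = 0
T = 2·8 = 16

t_a=8 t_c=0 v_peak=104 T=16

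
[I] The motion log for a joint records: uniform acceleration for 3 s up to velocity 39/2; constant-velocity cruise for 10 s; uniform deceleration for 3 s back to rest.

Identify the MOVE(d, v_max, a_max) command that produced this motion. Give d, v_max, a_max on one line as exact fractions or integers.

a_max = (39/2)/3 = 13/2
d_a = ½·39/2·3 = 117/4; d_c = 39/2·10 = 195
d = 2·117/4 + 195 = 507/2
t_c = 10 > 0 ⇒ limit active, v_max = 39/2

d=507/2 v_max=39/2 a_max=13/2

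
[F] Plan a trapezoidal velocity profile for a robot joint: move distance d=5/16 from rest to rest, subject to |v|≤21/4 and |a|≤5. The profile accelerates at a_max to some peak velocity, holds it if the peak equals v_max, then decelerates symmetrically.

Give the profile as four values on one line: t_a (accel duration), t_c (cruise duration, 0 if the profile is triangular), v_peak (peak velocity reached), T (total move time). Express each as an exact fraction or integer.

vₘ²/aₘ = (21/4)²/5 = 441/80
5/16 < 441/80 ⇒ no cruise
v_peak = √(5/16·5) = √(25/16) = 5/4
t_a = (5/4)/5 = 1/4; t_c = 0
T = 2·1/4 = 1/2

t_a=1/4 t_c=0 v_peak=5/4 T=1/2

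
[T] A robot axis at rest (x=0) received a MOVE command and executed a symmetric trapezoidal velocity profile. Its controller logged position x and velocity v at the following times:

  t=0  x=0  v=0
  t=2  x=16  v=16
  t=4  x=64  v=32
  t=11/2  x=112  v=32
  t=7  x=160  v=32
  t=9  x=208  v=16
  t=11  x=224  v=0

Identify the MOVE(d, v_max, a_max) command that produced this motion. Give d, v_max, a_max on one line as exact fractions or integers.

final state: t=11, x=224, v=0 → d = 224
a_max = (16−0)/(2−0) = 8
max v = 32 over t∈[4,7] → v_max = 32
check: 32·(4+3) = 224 ✓

d=224 v_max=32 a_max=8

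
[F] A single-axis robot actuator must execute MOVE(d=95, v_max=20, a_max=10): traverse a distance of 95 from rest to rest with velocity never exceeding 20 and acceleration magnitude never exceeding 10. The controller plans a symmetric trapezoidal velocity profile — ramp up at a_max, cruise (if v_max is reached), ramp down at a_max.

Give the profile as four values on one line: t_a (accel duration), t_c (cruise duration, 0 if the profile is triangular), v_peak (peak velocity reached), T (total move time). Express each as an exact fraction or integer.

t_a=2 t_c=11/4 v_peak=20 T=27/4

(v_max)²/a_max = 20²/10 = 40
95 ≥ 40 ⇒ cruise phase
t_a = 20/10 = 2; v_peak = 20
d_cruise = 95 − 40 = 55; t_c = 55/20 = 11/4
T = 2·2 + 11/4 = 27/4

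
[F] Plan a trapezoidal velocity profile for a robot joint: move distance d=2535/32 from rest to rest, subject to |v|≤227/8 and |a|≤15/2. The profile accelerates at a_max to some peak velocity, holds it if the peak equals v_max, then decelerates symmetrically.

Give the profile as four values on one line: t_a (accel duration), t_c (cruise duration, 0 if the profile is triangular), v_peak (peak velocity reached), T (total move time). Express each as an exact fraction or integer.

v_max²/a_max = (227/8)²/(15/2) = 51529/480
2535/32 < 51529/480 → triangular
v_peak = √(2535/32·15/2) = √(38025/64) = 195/8
t_a = (195/8)/(15/2) = 13/4; t_c = 0
T = 2·13/4 = 13/2

t_a=13/4 t_c=0 v_peak=195/8 T=13/2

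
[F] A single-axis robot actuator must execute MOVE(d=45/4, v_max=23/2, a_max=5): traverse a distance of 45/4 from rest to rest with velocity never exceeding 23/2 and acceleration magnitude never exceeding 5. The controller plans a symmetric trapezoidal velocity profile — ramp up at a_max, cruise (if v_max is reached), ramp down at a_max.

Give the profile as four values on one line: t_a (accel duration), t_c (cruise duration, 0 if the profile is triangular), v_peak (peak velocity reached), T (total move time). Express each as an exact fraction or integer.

t_a=3/2 t_c=0 v_peak=15/2 T=3

v_max²/a_max = (23/2)²/5 = 529/20
45/4 < 529/20 so t_c = 0
v_peak = √(45/4·5) = √(225/4) = 15/2
t_a = (15/2)/5 = 3/2; t_c = 0
T = 2·3/2 = 3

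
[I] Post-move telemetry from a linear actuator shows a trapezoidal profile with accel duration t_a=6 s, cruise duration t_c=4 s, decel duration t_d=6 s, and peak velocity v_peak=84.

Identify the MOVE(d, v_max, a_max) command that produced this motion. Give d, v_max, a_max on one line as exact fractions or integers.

a_max = 84/6 = 14
d_a = ½·84·6 = 252; d_c = 84·4 = 336
d = 2·252 + 336 = 840
t_c = 4 > 0 → v_max = v_peak = 84

d=840 v_max=84 a_max=14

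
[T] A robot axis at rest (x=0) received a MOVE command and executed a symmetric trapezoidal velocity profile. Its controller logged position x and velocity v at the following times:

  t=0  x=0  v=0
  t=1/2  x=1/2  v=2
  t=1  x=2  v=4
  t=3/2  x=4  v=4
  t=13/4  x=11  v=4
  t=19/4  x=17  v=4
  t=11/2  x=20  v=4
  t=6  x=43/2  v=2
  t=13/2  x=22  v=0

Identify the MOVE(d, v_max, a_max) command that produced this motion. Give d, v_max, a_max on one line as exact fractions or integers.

d=22 v_max=4 a_max=4

final state: t=13/2, x=22, v=0 → d = 22
a_max = (2−0)/(1/2−0) = 4
max v = 4 over t∈[1,11/2] → v_max = 4
check: 4·(1+9/2) = 22 ✓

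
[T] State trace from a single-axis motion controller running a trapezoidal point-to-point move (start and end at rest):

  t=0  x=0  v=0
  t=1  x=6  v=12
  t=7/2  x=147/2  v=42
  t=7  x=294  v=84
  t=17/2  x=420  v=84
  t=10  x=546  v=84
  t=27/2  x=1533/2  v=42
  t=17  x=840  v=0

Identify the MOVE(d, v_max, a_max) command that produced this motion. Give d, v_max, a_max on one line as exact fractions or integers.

d=840 v_max=84 a_max=12

final state: t=17, x=840, v=0 → d = 840
a_max = (12−0)/(1−0) = 12
max v = 84 over t∈[7,10] → v_max = 84
check: 84·(7+3) = 840 ✓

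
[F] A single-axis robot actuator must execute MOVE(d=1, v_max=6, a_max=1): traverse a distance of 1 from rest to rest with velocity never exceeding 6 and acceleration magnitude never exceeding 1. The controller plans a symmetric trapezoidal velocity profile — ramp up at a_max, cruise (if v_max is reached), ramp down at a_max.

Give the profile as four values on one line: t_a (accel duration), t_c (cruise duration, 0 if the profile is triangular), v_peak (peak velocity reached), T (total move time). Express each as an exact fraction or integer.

vₘ²/aₘ = 6²/1 = 36
1 < 36 so t_c = 0
v_peak = √(1·1) = √1 = 1
t_a = 1/1 = 1; t_c = 0
T = 2·1 = 2

t_a=1 t_c=0 v_peak=1 T=2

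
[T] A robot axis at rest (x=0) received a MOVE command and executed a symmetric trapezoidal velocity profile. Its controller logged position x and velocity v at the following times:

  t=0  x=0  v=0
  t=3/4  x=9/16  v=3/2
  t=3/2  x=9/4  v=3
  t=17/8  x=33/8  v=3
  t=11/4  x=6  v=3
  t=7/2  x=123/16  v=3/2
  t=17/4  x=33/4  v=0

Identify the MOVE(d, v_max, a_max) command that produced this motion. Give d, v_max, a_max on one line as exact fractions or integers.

final state: t=17/4, x=33/4, v=0 → d = 33/4
a_max = (3/2−0)/(3/4−0) = 2
max v = 3 over t∈[3/2,11/4] → v_max = 3
check: 3·(3/2+5/4) = 33/4 ✓

d=33/4 v_max=3 a_max=2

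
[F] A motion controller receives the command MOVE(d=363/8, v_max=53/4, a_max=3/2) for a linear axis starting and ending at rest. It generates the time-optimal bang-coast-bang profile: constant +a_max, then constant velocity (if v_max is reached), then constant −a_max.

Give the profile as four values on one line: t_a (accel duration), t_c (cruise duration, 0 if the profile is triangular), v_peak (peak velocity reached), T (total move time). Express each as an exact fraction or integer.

v_max²/a_max = (53/4)²/(3/2) = 2809/24
363/8 < 2809/24 → triangular
v_peak = √(363/8·3/2) = √(1089/16) = 33/4
t_a = (33/4)/(3/2) = 11/2; t_c = 0
T = 2·11/2 = 11

t_a=11/2 t_c=0 v_peak=33/4 T=11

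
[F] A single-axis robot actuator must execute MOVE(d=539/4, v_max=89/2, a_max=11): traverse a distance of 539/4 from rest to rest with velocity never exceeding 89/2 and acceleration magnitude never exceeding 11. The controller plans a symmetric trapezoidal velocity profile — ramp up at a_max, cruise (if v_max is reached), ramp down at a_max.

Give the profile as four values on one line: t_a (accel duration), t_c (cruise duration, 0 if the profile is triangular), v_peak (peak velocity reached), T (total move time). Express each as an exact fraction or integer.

(v_max)²/a_max = (89/2)²/11 = 7921/44
539/4 < 7921/44 so t_c = 0
v_peak = √(539/4·11) = √(5929/4) = 77/2
t_a = (77/2)/11 = 7/2; t_c = 0
T = 2·7/2 = 7

t_a=7/2 t_c=0 v_peak=77/2 T=7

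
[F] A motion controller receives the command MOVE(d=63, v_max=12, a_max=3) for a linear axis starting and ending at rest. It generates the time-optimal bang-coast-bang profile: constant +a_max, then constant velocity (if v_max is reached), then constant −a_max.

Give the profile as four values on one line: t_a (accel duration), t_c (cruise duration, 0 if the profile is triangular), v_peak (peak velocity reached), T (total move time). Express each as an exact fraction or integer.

t_a=4 t_c=5/4 v_peak=12 T=37/4

(v_max)²/a_max = 12²/3 = 48
63 ≥ 48 ⇒ cruise phase
t_a = 12/3 = 4; v_peak = 12
d_cruise = 63 − 48 = 15; t_c = 15/12 = 5/4
T = 2·4 + 5/4 = 37/4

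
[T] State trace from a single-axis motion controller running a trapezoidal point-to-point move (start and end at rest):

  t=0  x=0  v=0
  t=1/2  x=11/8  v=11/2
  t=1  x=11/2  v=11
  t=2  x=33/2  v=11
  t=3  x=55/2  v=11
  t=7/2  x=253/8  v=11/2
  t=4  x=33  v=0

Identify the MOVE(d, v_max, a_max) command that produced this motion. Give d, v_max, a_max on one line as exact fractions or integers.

d=33 v_max=11 a_max=11

final state: t=4, x=33, v=0 → d = 33
a_max = (11/2−0)/(1/2−0) = 11
max v = 11 over t∈[1,3] → v_max = 11
check: 11·(1+2) = 33 ✓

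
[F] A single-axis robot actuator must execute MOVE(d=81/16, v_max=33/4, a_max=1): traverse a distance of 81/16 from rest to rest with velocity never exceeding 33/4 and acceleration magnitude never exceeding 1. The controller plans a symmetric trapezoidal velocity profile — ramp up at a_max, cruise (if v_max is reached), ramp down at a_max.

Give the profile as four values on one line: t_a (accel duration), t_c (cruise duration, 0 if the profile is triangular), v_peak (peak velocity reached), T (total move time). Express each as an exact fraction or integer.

t_a=9/4 t_c=0 v_peak=9/4 T=9/2

v_max²/a_max = (33/4)²/1 = 1089/16
81/16 < 1089/16 so t_c = 0
v_peak = √(81/16·1) = √(81/16) = 9/4
t_a = (9/4)/1 = 9/4; t_c = 0
T = 2·9/4 = 9/2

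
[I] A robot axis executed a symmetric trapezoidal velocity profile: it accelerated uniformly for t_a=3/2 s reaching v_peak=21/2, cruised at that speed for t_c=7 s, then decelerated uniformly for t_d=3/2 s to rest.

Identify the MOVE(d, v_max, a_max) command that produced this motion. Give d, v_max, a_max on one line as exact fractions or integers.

d=357/4 v_max=21/2 a_max=7

a_max = (21/2)/(3/2) = 7
d_a = ½·21/2·3/2 = 63/8; d_c = 21/2·7 = 147/2
d = 2·63/8 + 147/2 = 357/4
t_c = 7 > 0 so v_max = 21/2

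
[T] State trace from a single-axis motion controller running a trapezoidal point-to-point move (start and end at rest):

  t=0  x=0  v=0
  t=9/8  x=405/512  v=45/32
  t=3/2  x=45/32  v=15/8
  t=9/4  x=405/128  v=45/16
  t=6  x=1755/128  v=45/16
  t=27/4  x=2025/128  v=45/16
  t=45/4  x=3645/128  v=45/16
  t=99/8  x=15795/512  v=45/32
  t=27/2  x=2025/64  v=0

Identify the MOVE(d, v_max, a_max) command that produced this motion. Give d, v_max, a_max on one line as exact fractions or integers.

d=2025/64 v_max=45/16 a_max=5/4

final state: t=27/2, x=2025/64, v=0 → d = 2025/64
a_max = (45/32−0)/(9/8−0) = 5/4
max v = 45/16 over t∈[9/4,45/4] → v_max = 45/16
check: 45/16·(9/4+9) = 2025/64 ✓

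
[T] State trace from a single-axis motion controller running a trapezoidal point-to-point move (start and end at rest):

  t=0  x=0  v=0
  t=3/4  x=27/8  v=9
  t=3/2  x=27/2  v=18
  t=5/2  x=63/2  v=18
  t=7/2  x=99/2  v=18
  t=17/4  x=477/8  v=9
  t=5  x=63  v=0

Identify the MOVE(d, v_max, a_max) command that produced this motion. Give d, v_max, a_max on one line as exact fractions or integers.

final state: t=5, x=63, v=0 → d = 63
a_max = (9−0)/(3/4−0) = 12
max v = 18 over t∈[3/2,7/2] → v_max = 18
check: 18·(3/2+2) = 63 ✓

d=63 v_max=18 a_max=12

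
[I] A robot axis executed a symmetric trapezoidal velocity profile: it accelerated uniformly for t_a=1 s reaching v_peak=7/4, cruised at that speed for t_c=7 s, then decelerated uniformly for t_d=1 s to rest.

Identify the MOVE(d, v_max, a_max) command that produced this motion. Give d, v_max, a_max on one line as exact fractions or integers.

d=14 v_max=7/4 a_max=7/4

a_max = (7/4)/1 = 7/4
d_a = ½·7/4·1 = 7/8; d_c = 7/4·7 = 49/4
d = 2·7/8 + 49/4 = 14
t_c = 7 > 0 ⇒ limit active, v_max = 7/4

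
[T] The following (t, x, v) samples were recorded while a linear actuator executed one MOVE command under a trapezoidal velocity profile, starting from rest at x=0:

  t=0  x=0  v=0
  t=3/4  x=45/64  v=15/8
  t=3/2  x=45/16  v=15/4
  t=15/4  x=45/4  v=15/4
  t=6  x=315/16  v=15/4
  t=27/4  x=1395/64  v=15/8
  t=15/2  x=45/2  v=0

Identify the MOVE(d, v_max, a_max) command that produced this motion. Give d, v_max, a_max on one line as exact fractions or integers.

final state: t=15/2, x=45/2, v=0 → d = 45/2
a_max = (15/8−0)/(3/4−0) = 5/2
max v = 15/4 over t∈[3/2,6] → v_max = 15/4
check: 15/4·(3/2+9/2) = 45/2 ✓

d=45/2 v_max=15/4 a_max=5/2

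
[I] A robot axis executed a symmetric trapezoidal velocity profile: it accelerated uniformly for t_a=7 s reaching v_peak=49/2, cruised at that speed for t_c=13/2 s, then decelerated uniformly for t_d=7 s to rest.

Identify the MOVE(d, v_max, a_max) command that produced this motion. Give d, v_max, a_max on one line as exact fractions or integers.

a_max = (49/2)/7 = 7/2
d_a = ½·49/2·7 = 343/4; d_c = 49/2·13/2 = 637/4
d = 2·343/4 + 637/4 = 1323/4
t_c = 13/2 > 0 ⇒ limit active, v_max = 49/2

d=1323/4 v_max=49/2 a_max=7/2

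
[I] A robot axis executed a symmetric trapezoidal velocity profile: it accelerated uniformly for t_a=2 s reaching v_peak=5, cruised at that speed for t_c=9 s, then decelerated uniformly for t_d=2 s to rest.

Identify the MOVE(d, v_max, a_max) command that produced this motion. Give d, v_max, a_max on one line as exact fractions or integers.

d=55 v_max=5 a_max=5/2

a_max = 5/2
d_a = ½·5·2 = 5; d_c = 5·9 = 45
d = 2·5 + 45 = 55
t_c = 9 > 0 ⇒ limit active, v_max = 5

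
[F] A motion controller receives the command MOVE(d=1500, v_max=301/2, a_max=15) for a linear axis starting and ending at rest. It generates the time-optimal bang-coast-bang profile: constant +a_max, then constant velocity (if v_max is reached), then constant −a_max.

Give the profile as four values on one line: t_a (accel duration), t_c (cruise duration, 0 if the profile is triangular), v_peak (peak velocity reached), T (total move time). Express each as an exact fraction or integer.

t_a=10 t_c=0 v_peak=150 T=20

v_max²/a_max = (301/2)²/15 = 90601/60
1500 < 90601/60 ⇒ no cruise
v_peak = √(1500·15) = √22500 = 150
t_a = 150/15 = 10; t_c = 0
T = 2·10 = 20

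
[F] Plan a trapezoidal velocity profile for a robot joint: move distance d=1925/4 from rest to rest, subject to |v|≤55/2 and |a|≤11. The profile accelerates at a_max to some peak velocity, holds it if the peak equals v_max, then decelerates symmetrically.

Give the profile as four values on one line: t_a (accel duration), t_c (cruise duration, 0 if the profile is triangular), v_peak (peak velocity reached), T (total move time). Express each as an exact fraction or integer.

v_max²/a_max = (55/2)²/11 = 275/4
1925/4 ≥ 275/4 so v_max reached
t_a = (55/2)/11 = 5/2; v_peak = 55/2
d_cruise = 1925/4 − 275/4 = 825/2; t_c = (825/2)/(55/2) = 15
T = 2·5/2 + 15 = 20

t_a=5/2 t_c=15 v_peak=55/2 T=20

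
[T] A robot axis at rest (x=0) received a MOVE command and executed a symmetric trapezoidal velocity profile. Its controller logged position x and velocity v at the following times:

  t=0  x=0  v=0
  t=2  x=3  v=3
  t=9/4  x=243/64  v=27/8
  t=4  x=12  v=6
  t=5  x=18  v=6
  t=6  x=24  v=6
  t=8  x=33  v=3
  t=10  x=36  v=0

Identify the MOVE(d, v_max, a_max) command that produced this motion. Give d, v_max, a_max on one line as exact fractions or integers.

final state: t=10, x=36, v=0 → d = 36
a_max = (3−0)/(2−0) = 3/2
max v = 6 over t∈[4,6] → v_max = 6
check: 6·(4+2) = 36 ✓

d=36 v_max=6 a_max=3/2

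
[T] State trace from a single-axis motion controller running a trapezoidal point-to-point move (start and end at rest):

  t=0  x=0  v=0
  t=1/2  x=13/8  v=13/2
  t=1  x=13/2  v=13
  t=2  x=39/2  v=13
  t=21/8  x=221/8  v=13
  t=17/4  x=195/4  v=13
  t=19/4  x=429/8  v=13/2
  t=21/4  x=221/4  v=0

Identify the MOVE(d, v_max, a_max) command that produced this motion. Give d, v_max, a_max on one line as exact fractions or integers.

final state: t=21/4, x=221/4, v=0 → d = 221/4
a_max = (13/2−0)/(1/2−0) = 13
max v = 13 over t∈[1,17/4] → v_max = 13
check: 13·(1+13/4) = 221/4 ✓

d=221/4 v_max=13 a_max=13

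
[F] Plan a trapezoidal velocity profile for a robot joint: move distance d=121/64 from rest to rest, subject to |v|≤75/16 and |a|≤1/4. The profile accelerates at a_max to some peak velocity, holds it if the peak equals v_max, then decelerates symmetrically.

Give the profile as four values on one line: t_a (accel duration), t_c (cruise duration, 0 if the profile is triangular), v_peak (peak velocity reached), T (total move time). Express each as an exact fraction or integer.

v_max²/a_max = (75/16)²/(1/4) = 5625/64
121/64 < 5625/64 → triangular
v_peak = √(121/64·1/4) = √(121/256) = 11/16
t_a = (11/16)/(1/4) = 11/4; t_c = 0
T = 2·11/4 = 11/2

t_a=11/4 t_c=0 v_peak=11/16 T=11/2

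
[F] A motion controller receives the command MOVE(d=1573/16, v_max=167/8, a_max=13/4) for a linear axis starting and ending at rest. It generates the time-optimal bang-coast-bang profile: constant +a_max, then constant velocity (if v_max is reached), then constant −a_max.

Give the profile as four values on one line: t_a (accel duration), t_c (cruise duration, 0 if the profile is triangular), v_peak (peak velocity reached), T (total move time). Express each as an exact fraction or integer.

v_max²/a_max = (167/8)²/(13/4) = 27889/208
1573/16 < 27889/208 so t_c = 0
v_peak = √(1573/16·13/4) = √(20449/64) = 143/8
t_a = (143/8)/(13/4) = 11/2; t_c = 0
T = 2·11/2 = 11

t_a=11/2 t_c=0 v_peak=143/8 T=11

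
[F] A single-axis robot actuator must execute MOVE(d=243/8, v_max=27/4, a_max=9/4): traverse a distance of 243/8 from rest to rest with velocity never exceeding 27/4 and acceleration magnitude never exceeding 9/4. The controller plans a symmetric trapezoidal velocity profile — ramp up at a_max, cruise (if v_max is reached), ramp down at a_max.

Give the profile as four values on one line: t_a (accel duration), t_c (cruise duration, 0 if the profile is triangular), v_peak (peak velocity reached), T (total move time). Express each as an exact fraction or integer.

t_a=3 t_c=3/2 v_peak=27/4 T=15/2

(v_max)²/a_max = (27/4)²/(9/4) = 81/4
243/8 ≥ 81/4 → trapezoidal
t_a = (27/4)/(9/4) = 3; v_peak = 27/4
d_cruise = 243/8 − 81/4 = 81/8; t_c = (81/8)/(27/4) = 3/2
T = 2·3 + 3/2 = 15/2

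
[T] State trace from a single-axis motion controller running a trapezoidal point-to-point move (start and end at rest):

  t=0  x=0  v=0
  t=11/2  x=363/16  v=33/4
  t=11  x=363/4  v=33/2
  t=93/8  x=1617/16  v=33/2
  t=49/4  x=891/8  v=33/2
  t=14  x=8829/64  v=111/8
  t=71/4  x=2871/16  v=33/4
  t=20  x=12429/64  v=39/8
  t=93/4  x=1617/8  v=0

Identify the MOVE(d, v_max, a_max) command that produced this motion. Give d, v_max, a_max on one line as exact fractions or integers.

d=1617/8 v_max=33/2 a_max=3/2

final state: t=93/4, x=1617/8, v=0 → d = 1617/8
a_max = (33/4−0)/(11/2−0) = 3/2
max v = 33/2 over t∈[11,49/4] → v_max = 33/2
check: 33/2·(11+5/4) = 1617/8 ✓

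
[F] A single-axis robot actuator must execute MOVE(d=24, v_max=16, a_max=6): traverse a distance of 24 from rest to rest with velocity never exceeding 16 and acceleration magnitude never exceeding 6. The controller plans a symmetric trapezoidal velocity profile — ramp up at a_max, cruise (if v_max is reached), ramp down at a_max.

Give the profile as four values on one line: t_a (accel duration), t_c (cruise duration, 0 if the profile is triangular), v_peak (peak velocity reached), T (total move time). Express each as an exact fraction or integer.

t_a=2 t_c=0 v_peak=12 T=4

v_max²/a_max = 16²/6 = 128/3
24 < 128/3 ⇒ no cruise
v_peak = √(24·6) = √144 = 12
t_a = 12/6 = 2; t_c = 0
T = 2·2 = 4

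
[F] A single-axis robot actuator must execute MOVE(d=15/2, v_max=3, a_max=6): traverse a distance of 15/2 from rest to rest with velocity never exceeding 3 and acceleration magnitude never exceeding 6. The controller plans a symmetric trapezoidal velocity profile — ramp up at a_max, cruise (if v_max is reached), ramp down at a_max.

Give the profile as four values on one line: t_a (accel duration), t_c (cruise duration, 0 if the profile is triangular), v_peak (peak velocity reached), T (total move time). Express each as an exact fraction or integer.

v_max²/a_max = 3²/6 = 3/2
15/2 ≥ 3/2 ⇒ cruise phase
t_a = 3/6 = 1/2; v_peak = 3
d_cruise = 15/2 − 3/2 = 6; t_c = 6/3 = 2
T = 2·1/2 + 2 = 3

t_a=1/2 t_c=2 v_peak=3 T=3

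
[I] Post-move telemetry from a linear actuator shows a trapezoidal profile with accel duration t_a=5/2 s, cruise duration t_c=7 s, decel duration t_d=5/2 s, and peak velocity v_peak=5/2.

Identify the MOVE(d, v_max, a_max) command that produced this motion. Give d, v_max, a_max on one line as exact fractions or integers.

d=95/4 v_max=5/2 a_max=1

a_max = (5/2)/(5/2) = 1
d_a = ½·5/2·5/2 = 25/8; d_c = 5/2·7 = 35/2
d = 2·25/8 + 35/2 = 95/4
t_c = 7 > 0 ⇒ limit active, v_max = 5/2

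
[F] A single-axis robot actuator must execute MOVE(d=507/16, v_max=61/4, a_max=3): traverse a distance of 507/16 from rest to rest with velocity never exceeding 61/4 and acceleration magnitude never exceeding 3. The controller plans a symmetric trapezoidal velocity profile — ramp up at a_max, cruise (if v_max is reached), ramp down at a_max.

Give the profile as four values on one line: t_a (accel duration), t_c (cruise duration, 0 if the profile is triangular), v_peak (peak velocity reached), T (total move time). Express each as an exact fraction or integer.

vₘ²/aₘ = (61/4)²/3 = 3721/48
507/16 < 3721/48 so t_c = 0
v_peak = √(507/16·3) = √(1521/16) = 39/4
t_a = (39/4)/3 = 13/4; t_c = 0
T = 2·13/4 = 13/2

t_a=13/4 t_c=0 v_peak=39/4 T=13/2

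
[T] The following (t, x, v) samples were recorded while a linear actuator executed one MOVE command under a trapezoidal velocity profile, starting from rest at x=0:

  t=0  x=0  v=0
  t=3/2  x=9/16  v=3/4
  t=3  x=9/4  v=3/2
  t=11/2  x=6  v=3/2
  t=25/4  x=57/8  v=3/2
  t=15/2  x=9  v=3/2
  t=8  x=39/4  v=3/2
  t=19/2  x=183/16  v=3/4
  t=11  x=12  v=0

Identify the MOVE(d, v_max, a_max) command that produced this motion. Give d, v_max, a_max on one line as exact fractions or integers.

final state: t=11, x=12, v=0 → d = 12
a_max = (3/4−0)/(3/2−0) = 1/2
max v = 3/2 over t∈[3,8] → v_max = 3/2
check: 3/2·(3+5) = 12 ✓

d=12 v_max=3/2 a_max=1/2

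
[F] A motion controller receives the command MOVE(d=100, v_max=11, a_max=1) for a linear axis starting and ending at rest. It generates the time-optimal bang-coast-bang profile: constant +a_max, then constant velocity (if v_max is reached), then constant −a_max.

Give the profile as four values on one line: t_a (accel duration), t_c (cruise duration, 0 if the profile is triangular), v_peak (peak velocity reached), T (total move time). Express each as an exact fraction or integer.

vₘ²/aₘ = 11²/1 = 121
100 < 121 ⇒ no cruise
v_peak = √(100·1) = √100 = 10
t_a = 10/1 = 10; t_c = 0
T = 2·10 = 20

t_a=10 t_c=0 v_peak=10 T=20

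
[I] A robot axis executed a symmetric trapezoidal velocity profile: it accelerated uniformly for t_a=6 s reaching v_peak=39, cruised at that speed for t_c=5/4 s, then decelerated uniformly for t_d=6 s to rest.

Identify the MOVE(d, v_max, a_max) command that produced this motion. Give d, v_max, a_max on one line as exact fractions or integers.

d=1131/4 v_max=39 a_max=13/2

a_max = 39/6 = 13/2
d_a = ½·39·6 = 117; d_c = 39·5/4 = 195/4
d = 2·117 + 195/4 = 1131/4
t_c = 5/4 > 0 → v_max = v_peak = 39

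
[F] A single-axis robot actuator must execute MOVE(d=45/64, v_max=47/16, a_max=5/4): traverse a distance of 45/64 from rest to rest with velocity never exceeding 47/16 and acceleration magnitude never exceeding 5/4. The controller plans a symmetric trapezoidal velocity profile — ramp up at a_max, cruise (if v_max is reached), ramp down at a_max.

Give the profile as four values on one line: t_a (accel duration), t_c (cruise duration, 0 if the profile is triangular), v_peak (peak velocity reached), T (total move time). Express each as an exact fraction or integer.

t_a=3/4 t_c=0 v_peak=15/16 T=3/2

v_max²/a_max = (47/16)²/(5/4) = 2209/320
45/64 < 2209/320 → triangular
v_peak = √(45/64·5/4) = √(225/256) = 15/16
t_a = (15/16)/(5/4) = 3/4; t_c = 0
T = 2·3/4 = 3/2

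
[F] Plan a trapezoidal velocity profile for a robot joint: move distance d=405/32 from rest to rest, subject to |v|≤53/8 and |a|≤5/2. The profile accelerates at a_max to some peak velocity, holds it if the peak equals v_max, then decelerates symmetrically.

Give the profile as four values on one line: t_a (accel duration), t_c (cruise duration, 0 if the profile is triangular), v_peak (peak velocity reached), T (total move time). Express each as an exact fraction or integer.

(v_max)²/a_max = (53/8)²/(5/2) = 2809/160
405/32 < 2809/160 ⇒ no cruise
v_peak = √(405/32·5/2) = √(2025/64) = 45/8
t_a = (45/8)/(5/2) = 9/4; t_c = 0
T = 2·9/4 = 9/2

t_a=9/4 t_c=0 v_peak=45/8 T=9/2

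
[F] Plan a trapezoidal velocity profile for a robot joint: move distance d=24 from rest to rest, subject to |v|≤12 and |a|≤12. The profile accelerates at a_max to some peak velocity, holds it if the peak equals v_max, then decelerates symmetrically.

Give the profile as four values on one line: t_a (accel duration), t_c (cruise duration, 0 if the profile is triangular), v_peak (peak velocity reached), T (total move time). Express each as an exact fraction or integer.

t_a=1 t_c=1 v_peak=12 T=3

v_max²/a_max = 12²/12 = 12
24 ≥ 12 → trapezoidal
t_a = 12/12 = 1; v_peak = 12
d_cruise = 24 − 12 = 12; t_c = 12/12 = 1
T = 2·1 + 1 = 3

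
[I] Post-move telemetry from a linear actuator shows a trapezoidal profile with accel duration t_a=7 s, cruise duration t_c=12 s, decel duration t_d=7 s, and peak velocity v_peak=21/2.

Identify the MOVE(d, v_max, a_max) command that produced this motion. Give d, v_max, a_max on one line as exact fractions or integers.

d=399/2 v_max=21/2 a_max=3/2

a_max = (21/2)/7 = 3/2
d_a = ½·21/2·7 = 147/4; d_c = 21/2·12 = 126
d = 2·147/4 + 126 = 399/2
t_c = 12 > 0 ⇒ limit active, v_max = 21/2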